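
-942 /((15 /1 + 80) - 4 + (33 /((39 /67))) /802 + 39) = -3273764 /452039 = -7.24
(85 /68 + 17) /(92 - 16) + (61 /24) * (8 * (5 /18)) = 48331 /8208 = 5.89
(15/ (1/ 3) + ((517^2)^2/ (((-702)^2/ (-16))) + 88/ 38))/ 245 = -5429588365897/ 573500655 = -9467.45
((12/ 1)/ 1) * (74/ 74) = 12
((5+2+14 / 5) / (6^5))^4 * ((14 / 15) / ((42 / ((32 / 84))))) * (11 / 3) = 9058973 / 115683138142617600000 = 0.00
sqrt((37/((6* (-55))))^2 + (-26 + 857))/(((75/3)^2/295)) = 59* sqrt(90497269)/41250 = 13.61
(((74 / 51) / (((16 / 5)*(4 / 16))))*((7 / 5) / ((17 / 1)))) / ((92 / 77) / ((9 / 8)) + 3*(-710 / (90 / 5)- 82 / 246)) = -59829 / 47374036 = -0.00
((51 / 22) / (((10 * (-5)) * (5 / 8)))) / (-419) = 102 / 576125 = 0.00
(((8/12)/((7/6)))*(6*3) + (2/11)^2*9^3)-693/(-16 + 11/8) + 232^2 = 593556428/11011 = 53905.77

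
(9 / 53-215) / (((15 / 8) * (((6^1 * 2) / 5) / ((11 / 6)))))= -125246 / 1431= -87.52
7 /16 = 0.44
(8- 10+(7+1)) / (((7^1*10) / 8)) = 24 / 35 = 0.69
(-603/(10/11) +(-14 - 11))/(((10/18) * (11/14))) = -433629/275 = -1576.83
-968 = -968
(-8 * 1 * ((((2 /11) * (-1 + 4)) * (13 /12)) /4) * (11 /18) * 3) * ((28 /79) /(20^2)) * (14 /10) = -637 /237000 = -0.00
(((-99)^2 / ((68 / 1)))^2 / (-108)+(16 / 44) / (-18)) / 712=-352255529 / 1303746048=-0.27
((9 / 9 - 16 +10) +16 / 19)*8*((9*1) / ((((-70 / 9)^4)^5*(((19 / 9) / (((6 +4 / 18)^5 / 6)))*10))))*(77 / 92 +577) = -23346492283513994498037 / 1202972510286155059814453125000000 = -0.00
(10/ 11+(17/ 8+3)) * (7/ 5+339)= 2054.00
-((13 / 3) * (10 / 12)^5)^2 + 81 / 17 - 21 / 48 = 11975747023 / 9251324928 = 1.29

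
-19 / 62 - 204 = -12667 / 62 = -204.31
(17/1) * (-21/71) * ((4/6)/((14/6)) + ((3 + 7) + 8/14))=-3876/71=-54.59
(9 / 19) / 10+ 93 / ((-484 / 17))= -148017 / 45980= -3.22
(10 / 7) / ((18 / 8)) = 40 / 63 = 0.63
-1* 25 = -25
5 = 5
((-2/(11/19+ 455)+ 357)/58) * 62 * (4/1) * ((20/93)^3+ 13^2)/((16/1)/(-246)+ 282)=1230260421449183/1344457747188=915.06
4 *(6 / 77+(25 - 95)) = -21536 / 77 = -279.69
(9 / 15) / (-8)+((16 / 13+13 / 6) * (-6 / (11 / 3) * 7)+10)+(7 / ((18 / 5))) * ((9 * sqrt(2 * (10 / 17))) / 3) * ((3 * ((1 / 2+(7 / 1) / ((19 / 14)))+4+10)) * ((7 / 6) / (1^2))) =-165829 / 5720+61005 * sqrt(85) / 1292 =406.33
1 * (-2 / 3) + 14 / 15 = 4 / 15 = 0.27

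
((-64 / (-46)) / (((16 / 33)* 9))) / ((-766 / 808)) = -8888 / 26427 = -0.34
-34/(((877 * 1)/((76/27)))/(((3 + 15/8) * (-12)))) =16796/2631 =6.38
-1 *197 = -197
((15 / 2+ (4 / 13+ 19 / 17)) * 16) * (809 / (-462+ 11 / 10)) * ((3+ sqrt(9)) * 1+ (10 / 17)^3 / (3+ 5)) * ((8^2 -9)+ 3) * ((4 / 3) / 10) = -58450465129280 / 5004327757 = -11679.98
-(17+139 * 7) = -990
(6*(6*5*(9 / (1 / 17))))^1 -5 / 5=27539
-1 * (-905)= 905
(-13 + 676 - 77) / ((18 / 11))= 3223 / 9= 358.11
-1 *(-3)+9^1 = 12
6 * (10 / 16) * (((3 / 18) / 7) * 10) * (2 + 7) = 225 / 28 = 8.04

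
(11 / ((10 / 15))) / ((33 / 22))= 11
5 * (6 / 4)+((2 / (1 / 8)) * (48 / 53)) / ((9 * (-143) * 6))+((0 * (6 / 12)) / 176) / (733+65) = 1022909 / 136422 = 7.50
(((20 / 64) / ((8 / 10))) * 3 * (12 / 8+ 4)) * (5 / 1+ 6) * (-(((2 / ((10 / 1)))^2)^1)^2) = -363 / 3200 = -0.11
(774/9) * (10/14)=430/7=61.43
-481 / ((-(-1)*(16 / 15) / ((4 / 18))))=-2405 / 24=-100.21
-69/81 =-0.85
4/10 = 2/5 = 0.40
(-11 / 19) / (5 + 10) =-11 / 285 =-0.04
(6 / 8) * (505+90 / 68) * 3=154935 / 136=1139.23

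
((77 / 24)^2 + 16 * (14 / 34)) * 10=826525 / 4896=168.82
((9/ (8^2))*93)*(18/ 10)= 7533/ 320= 23.54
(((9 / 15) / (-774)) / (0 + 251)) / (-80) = 1 / 25903200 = 0.00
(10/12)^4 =625/1296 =0.48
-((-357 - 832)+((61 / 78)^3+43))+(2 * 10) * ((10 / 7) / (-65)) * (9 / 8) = 3803624597 / 3321864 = 1145.03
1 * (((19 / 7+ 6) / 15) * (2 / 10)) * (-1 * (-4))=244 / 525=0.46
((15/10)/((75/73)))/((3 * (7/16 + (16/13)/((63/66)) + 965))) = 53144/105566575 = 0.00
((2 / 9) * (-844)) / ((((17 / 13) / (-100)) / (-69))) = -50471200 / 51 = -989631.37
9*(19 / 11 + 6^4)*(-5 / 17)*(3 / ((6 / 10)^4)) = -44609375 / 561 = -79517.60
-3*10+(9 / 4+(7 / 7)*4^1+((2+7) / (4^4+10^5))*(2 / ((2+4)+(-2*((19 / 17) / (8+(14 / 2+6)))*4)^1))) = -23.75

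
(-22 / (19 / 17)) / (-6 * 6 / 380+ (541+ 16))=-935 / 26453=-0.04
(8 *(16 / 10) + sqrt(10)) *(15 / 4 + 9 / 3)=27 *sqrt(10) / 4 + 432 / 5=107.75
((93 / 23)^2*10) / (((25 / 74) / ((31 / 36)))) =1102267 / 2645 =416.74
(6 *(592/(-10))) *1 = -1776/5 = -355.20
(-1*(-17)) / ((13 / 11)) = 187 / 13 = 14.38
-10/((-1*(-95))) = -2/19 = -0.11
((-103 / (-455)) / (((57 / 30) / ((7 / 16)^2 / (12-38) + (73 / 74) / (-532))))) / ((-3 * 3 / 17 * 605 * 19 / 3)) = 105713123 / 195295349593344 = 0.00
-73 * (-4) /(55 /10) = 584 /11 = 53.09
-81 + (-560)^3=-175616081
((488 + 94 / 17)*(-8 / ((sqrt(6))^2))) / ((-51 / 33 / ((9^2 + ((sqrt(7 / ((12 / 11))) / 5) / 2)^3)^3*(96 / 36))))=24170209102219415389*sqrt(231) / 1011268800000000 + 34877650357343057 / 57800000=603782818.20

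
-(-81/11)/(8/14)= 567/44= 12.89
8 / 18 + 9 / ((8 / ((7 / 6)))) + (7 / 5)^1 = 2273 / 720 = 3.16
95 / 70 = 19 / 14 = 1.36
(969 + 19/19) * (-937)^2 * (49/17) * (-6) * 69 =-17276164759980/17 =-1016244985881.18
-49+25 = -24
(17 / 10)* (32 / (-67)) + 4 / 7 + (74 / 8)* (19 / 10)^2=6219313 / 187600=33.15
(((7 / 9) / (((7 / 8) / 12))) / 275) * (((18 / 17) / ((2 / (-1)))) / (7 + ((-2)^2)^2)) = -96 / 107525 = -0.00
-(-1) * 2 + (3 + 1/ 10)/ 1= 51/ 10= 5.10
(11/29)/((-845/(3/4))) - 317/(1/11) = -341795773/98020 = -3487.00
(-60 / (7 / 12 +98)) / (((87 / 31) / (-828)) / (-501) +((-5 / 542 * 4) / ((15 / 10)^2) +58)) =-836392806720 / 79683382705381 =-0.01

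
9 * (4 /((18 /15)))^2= 100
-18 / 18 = -1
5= 5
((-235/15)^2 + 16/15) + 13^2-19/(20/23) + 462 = 154019/180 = 855.66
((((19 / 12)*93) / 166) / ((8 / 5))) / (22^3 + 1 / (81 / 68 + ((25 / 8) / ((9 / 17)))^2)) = 9352144945 / 179619370803712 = 0.00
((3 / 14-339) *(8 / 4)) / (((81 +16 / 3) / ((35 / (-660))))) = 4743 / 11396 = 0.42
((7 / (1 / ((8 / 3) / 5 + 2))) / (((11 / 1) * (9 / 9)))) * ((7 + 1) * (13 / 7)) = 3952 / 165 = 23.95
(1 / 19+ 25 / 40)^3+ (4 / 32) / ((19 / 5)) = 1208247 / 3511808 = 0.34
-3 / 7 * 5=-15 / 7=-2.14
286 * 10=2860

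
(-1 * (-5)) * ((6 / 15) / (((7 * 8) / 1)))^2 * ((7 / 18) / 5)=1 / 50400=0.00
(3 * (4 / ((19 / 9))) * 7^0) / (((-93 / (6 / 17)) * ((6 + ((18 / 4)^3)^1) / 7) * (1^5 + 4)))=-576 / 1852405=-0.00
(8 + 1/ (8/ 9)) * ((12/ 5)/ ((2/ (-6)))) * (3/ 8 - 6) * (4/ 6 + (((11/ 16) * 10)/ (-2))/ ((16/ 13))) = -3218643/ 4096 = -785.80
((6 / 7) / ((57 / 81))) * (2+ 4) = 972 / 133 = 7.31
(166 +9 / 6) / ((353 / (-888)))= -148740 / 353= -421.36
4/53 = 0.08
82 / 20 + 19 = 231 / 10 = 23.10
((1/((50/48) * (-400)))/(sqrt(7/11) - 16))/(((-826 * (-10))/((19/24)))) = 19 * sqrt(77)/232023400000+209/14501462500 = 0.00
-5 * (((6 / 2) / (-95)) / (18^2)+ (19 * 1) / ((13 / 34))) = -6627947 / 26676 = -248.46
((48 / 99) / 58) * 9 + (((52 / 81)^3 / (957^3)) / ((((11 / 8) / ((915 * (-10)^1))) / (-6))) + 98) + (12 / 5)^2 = 1477834685219535638 / 14232495473393175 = 103.84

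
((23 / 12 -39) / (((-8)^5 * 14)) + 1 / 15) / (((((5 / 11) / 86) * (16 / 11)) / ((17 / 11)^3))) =129377335449 / 4037017600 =32.05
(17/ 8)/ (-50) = -17/ 400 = -0.04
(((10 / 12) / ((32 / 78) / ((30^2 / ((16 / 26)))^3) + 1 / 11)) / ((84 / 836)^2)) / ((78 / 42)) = 6680213819296875 / 13663760925962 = 488.90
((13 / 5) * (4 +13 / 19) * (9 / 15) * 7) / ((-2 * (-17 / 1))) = 24297 / 16150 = 1.50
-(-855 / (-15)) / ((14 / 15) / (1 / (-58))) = 855 / 812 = 1.05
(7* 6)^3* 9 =666792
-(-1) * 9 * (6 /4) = 27 /2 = 13.50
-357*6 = -2142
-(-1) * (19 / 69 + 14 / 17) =1289 / 1173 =1.10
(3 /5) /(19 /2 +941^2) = 2 /2951635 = 0.00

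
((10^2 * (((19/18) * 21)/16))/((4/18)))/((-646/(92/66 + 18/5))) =-3605/748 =-4.82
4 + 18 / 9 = 6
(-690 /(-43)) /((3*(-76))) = -115 /1634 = -0.07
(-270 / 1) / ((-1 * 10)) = 27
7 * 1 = 7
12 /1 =12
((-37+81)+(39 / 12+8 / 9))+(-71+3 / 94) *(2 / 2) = -38627 / 1692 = -22.83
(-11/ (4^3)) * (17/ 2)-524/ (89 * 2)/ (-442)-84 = -215142423/ 2517632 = -85.45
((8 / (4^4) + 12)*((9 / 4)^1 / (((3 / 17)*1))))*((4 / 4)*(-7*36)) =-1237005 / 32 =-38656.41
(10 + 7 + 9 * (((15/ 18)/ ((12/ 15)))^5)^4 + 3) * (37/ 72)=667045445345099750089231988485/ 32159909742724829389686571008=20.74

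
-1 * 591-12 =-603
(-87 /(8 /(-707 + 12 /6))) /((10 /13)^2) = 2073123 /160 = 12957.02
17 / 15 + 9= 152 / 15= 10.13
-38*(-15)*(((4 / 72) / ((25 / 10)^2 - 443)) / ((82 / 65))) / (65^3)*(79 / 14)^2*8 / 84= -118579 / 186840103905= -0.00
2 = 2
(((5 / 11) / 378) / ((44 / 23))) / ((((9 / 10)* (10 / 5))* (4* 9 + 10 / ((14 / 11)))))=575 / 72213768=0.00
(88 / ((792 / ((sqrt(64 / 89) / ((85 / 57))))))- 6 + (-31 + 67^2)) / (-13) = -4452 / 13- 152 * sqrt(89) / 295035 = -342.47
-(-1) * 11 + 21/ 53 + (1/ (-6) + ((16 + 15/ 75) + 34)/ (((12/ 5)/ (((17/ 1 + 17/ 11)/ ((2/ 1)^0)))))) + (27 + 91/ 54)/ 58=729712681/ 1825956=399.63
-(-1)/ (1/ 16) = 16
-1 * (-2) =2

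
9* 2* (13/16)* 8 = 117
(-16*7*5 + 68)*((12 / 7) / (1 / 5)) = -29520 / 7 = -4217.14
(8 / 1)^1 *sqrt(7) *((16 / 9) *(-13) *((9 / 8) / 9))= -208 *sqrt(7) / 9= -61.15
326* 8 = 2608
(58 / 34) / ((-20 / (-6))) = 87 / 170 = 0.51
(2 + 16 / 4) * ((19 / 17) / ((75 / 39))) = 1482 / 425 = 3.49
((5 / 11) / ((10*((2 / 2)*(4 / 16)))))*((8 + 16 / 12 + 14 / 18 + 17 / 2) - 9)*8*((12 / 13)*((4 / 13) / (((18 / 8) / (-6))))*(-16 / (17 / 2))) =5668864 / 284427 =19.93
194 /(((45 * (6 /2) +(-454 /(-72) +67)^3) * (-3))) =-3017088 /18385141679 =-0.00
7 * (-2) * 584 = -8176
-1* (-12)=12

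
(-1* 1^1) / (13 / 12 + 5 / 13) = -156 / 229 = -0.68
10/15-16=-46/3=-15.33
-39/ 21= -13/ 7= -1.86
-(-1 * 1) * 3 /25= 3 /25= 0.12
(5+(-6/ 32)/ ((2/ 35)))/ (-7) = -55/ 224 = -0.25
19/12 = 1.58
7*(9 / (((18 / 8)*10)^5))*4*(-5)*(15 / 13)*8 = -7168 / 3553875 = -0.00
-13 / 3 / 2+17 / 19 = -1.27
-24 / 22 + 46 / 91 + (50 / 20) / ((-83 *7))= -97991 / 166166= -0.59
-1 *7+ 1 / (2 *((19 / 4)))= -131 / 19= -6.89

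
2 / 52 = 1 / 26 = 0.04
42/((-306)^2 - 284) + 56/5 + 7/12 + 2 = 689327/50010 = 13.78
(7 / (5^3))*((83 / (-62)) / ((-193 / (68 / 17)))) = 1162 / 747875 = 0.00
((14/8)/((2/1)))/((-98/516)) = -129/28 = -4.61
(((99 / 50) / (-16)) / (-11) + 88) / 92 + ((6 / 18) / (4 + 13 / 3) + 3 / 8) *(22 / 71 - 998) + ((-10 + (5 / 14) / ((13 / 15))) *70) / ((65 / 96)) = -248039714581 / 176625280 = -1404.33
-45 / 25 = -9 / 5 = -1.80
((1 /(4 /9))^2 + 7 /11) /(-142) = -1003 /24992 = -0.04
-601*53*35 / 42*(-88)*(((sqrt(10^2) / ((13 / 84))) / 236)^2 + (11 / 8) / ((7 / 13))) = 151706951535205 / 24708138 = 6139958.89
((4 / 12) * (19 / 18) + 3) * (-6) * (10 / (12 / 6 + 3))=-362 / 9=-40.22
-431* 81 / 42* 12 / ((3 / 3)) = -69822 / 7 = -9974.57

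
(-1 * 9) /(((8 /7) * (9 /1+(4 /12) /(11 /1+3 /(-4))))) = -7749 /8888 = -0.87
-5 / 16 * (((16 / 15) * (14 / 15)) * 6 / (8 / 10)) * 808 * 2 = -11312 / 3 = -3770.67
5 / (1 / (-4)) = -20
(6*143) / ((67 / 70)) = 60060 / 67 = 896.42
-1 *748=-748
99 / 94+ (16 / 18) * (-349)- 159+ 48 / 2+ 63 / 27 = -373793 / 846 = -441.84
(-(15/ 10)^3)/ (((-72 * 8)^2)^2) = -1/ 32614907904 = -0.00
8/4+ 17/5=27/5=5.40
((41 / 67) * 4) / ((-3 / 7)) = -1148 / 201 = -5.71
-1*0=0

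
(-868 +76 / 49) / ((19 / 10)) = -424560 / 931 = -456.03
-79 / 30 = -2.63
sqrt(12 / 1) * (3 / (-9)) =-2 * sqrt(3) / 3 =-1.15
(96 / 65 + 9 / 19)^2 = 5803281 / 1525225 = 3.80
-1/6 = -0.17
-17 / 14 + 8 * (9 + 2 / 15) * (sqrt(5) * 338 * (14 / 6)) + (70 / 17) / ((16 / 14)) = 128856.35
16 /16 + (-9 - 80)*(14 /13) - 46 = -1831 /13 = -140.85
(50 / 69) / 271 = 50 / 18699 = 0.00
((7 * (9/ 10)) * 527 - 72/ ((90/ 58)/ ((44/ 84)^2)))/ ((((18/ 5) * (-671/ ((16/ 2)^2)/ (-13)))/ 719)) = 2181290247344/ 2663199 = 819048.91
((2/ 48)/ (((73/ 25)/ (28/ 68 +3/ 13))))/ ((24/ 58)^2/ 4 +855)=1492775/ 139213141236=0.00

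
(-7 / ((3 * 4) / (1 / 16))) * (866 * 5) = -15155 / 96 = -157.86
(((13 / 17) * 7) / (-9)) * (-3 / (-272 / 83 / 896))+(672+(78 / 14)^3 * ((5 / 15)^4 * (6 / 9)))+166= 313651628 / 892143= 351.57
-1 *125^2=-15625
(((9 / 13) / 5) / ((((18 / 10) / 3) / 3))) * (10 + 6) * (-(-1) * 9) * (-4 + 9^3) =72276.92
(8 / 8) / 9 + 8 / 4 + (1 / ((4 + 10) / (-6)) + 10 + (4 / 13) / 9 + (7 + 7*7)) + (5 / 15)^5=1497511 / 22113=67.72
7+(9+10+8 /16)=53 /2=26.50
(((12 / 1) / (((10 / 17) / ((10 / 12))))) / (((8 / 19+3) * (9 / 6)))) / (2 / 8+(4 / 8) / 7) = 18088 / 1755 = 10.31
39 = 39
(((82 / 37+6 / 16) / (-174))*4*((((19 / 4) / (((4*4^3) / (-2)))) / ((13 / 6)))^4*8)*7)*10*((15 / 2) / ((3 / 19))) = -690274498725 / 5062437149605888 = -0.00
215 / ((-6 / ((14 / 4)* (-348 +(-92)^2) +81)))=-6124705 / 6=-1020784.17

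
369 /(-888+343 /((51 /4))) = -18819 /43916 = -0.43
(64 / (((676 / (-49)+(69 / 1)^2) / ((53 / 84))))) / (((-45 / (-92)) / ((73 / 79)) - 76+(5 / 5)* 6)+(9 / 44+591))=109631984 / 6724308913617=0.00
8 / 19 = 0.42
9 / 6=3 / 2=1.50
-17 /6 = -2.83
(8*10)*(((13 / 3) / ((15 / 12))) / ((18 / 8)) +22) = 50848 / 27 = 1883.26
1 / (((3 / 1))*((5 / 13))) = 13 / 15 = 0.87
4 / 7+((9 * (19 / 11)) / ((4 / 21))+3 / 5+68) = 232209 / 1540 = 150.79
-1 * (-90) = 90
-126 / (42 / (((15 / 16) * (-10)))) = 225 / 8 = 28.12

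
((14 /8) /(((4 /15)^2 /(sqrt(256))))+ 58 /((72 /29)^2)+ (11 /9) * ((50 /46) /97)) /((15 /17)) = 39634644203 /86741280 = 456.93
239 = 239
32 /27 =1.19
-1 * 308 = -308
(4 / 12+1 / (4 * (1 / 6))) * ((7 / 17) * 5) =385 / 102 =3.77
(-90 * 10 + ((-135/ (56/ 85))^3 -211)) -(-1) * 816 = -1511029603595/ 175616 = -8604168.21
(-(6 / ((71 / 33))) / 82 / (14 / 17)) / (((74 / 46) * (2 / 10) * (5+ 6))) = -17595 / 1507898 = -0.01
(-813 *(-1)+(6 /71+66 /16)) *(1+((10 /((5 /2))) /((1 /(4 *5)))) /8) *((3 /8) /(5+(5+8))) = 1701975 /9088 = 187.28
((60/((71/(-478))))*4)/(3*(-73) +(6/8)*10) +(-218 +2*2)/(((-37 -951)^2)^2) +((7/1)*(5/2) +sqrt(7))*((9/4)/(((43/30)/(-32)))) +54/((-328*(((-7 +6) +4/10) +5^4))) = -11438344776931281531115571/13125941351034272552064 -2160*sqrt(7)/43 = -1004.33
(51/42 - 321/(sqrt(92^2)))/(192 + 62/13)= -19045/1647352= -0.01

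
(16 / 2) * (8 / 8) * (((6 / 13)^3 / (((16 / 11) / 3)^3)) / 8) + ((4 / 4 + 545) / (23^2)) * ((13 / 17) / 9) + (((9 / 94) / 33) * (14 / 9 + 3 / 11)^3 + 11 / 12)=3188004139518846047 / 1691529138793308672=1.88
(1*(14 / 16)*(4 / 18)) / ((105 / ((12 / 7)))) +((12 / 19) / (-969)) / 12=6032 / 1933155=0.00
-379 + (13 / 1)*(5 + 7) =-223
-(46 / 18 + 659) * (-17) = 101218 / 9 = 11246.44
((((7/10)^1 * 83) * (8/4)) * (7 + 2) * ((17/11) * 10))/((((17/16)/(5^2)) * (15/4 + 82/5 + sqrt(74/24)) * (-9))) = -11238864000/5318797 + 92960000 * sqrt(111)/5318797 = -1928.91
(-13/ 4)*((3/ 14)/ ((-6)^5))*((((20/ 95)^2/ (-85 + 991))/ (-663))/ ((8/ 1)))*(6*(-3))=1/ 67255235712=0.00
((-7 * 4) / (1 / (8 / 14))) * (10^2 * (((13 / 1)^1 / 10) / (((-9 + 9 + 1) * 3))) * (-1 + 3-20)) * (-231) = -2882880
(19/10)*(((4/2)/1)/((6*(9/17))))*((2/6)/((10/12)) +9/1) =15181/1350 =11.25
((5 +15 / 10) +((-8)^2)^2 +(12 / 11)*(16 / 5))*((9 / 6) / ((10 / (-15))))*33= -304869.82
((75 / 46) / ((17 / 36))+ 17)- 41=-8034 / 391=-20.55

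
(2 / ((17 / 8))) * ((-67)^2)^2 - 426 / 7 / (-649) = 1464744690490 / 77231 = 18965761.03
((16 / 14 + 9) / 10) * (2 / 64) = 71 / 2240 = 0.03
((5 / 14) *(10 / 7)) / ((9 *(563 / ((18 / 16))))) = 25 / 220696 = 0.00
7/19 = 0.37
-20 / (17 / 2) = -40 / 17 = -2.35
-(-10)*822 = 8220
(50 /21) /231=50 /4851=0.01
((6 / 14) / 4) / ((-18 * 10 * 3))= -1 / 5040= -0.00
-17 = -17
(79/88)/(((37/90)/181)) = 643455/1628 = 395.24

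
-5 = -5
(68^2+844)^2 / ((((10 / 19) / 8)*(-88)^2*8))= 35505091 / 4840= 7335.76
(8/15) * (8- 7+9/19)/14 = 16/285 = 0.06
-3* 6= -18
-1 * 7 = -7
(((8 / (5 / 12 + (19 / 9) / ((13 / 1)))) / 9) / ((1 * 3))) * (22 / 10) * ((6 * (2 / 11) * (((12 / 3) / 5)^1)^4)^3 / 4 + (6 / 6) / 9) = 162315290876128 / 1080758056640625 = 0.15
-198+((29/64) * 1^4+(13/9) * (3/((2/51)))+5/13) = -72103/832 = -86.66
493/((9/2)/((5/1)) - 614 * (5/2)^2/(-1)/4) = 19720/38411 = 0.51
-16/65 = -0.25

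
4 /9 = 0.44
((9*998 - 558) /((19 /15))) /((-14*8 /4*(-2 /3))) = 47385 /133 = 356.28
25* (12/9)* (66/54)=40.74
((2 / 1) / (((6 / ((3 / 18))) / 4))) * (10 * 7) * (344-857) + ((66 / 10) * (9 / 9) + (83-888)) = -43892 / 5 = -8778.40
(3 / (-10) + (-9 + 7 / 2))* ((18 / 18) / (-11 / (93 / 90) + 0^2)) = 899 / 1650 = 0.54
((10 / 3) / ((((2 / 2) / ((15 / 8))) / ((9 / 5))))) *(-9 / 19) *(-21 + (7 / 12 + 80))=-96525 / 304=-317.52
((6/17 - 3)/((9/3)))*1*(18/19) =-270/323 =-0.84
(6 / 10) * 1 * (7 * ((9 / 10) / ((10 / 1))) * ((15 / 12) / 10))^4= 47258883 / 2048000000000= 0.00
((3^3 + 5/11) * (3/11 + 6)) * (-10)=-208380/121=-1722.15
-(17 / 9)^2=-289 / 81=-3.57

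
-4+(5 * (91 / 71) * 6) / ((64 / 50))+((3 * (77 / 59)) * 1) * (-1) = 1482863 / 67024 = 22.12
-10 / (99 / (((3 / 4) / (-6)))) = 5 / 396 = 0.01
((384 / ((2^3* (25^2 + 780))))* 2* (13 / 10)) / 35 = 0.00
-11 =-11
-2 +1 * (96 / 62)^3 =51010 / 29791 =1.71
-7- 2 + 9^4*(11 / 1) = 72162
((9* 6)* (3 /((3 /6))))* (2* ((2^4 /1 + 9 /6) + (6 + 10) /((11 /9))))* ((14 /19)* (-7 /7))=-3052728 /209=-14606.35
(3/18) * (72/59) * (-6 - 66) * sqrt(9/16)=-648/59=-10.98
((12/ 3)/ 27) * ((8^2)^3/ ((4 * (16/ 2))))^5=147573952589676412928/ 27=5465701947765793071.41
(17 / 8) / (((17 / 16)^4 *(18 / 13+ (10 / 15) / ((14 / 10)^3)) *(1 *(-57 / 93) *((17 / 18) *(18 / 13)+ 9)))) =-5520313344 / 34041877307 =-0.16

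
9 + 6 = 15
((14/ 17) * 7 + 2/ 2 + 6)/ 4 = 217/ 68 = 3.19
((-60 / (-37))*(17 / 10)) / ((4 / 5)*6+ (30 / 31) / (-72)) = 0.58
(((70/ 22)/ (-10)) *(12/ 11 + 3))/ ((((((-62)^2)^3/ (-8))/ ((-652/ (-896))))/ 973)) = 7136955/ 54982628045312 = 0.00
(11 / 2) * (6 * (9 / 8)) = 297 / 8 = 37.12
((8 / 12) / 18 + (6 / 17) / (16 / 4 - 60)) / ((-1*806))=-395 / 10358712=-0.00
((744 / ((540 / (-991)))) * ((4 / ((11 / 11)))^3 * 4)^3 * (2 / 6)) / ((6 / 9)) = -515412852736 / 45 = -11453618949.69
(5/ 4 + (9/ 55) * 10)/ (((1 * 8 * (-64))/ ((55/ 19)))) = -0.02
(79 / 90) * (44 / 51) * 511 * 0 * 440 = 0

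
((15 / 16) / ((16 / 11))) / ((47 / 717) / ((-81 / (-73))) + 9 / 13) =124575165 / 145227776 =0.86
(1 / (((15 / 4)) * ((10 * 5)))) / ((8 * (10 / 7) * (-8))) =-7 / 120000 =-0.00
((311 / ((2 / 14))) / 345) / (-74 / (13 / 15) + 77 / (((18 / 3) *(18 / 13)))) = -0.08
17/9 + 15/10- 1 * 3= 7/18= 0.39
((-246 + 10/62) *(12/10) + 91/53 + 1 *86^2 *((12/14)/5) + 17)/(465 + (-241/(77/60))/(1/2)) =627239162/56560275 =11.09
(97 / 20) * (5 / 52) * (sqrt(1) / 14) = 97 / 2912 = 0.03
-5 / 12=-0.42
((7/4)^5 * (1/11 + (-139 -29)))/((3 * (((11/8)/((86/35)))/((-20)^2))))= -656645.39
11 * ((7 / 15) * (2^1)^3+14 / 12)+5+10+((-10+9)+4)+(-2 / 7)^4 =1726479 / 24010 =71.91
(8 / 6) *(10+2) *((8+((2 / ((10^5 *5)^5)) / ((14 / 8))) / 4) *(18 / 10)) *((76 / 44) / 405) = 5541666666666666666666666666673 / 5639648437500000000000000000000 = 0.98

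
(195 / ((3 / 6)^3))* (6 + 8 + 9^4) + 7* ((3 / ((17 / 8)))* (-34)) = 10256664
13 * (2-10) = -104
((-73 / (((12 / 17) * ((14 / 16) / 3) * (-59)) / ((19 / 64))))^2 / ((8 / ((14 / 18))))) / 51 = 32704073 / 5389590528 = 0.01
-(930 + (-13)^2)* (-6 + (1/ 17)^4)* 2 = 1101472750/ 83521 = 13187.97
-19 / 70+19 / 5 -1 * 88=-5913 / 70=-84.47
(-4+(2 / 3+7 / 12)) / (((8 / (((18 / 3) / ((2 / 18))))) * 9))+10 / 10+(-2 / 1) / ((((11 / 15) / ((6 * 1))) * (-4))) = 533 / 176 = 3.03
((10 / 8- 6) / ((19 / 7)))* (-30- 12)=147 / 2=73.50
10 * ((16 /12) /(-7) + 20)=4160 /21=198.10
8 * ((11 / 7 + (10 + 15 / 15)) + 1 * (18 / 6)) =872 / 7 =124.57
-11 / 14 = -0.79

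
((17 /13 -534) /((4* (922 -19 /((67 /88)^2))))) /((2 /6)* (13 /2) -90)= 31086325 /18231524948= 0.00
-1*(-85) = 85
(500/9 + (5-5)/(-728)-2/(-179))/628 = 44759/505854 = 0.09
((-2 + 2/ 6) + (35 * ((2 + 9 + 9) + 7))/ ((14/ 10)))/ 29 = 2020/ 87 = 23.22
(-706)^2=498436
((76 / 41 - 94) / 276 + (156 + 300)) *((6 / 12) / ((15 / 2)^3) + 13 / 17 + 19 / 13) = 2141656056028 / 2110080375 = 1014.96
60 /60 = 1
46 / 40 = 23 / 20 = 1.15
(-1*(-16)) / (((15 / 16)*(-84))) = -64 / 315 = -0.20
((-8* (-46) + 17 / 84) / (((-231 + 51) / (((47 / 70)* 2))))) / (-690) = 1453663 / 365148000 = 0.00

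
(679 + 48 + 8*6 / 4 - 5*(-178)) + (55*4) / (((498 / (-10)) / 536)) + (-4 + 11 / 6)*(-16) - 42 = -746.20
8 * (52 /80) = 26 /5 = 5.20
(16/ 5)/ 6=0.53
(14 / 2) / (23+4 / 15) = 105 / 349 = 0.30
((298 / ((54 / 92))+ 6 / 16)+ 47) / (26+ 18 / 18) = 119897 / 5832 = 20.56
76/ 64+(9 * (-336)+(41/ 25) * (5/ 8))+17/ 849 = -205238447/ 67920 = -3021.77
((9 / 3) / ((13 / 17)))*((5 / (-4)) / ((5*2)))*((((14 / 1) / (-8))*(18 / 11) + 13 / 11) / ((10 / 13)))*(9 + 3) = 5661 / 440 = 12.87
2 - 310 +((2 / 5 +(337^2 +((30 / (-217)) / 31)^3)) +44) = 172458615674724241 / 1522068812915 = 113305.40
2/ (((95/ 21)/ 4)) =168/ 95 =1.77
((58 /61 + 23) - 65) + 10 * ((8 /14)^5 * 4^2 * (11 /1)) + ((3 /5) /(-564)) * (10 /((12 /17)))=76519527877 /1156456056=66.17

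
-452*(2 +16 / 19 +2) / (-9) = 41584 / 171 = 243.18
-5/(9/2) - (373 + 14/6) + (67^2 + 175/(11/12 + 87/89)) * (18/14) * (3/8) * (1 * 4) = 308029255/36414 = 8459.09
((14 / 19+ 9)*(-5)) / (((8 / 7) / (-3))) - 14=17297 / 152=113.80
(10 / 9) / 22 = 5 / 99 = 0.05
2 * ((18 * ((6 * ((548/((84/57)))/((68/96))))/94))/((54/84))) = 1499328/799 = 1876.51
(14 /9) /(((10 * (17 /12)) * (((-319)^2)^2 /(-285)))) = -532 /176040119057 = -0.00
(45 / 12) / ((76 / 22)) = 165 / 152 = 1.09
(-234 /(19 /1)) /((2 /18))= -2106 /19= -110.84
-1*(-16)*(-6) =-96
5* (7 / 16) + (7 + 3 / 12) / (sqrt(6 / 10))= 35 / 16 + 29* sqrt(15) / 12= 11.55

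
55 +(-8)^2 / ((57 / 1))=3199 / 57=56.12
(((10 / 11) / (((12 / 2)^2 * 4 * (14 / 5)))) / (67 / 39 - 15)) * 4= -0.00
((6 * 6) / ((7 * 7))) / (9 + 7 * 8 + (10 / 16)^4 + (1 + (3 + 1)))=147456 / 14079905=0.01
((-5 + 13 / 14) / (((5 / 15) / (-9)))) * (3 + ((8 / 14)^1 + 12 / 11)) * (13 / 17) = 7182513 / 18326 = 391.93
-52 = -52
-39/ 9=-13/ 3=-4.33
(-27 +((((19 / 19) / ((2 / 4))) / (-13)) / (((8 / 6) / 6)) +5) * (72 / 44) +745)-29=99535 / 143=696.05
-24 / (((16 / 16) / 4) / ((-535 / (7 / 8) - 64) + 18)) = 441792 / 7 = 63113.14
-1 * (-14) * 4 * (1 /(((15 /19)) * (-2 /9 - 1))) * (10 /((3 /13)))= -27664 /11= -2514.91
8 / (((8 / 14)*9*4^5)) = 7 / 4608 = 0.00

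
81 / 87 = 27 / 29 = 0.93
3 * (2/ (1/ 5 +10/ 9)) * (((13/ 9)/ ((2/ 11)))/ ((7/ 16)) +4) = 41880/ 413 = 101.40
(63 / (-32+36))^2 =3969 / 16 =248.06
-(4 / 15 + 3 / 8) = -77 / 120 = -0.64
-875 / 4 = -218.75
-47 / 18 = -2.61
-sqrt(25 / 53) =-5* sqrt(53) / 53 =-0.69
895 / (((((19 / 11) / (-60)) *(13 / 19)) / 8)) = -4725600 / 13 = -363507.69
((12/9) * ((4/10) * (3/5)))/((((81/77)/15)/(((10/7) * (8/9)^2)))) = 11264/2187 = 5.15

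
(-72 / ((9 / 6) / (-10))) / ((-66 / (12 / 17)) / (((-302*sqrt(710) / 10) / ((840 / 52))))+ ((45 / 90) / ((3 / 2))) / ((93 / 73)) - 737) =-120498558715327104 / 184948610997644471 - 57605087475936*sqrt(710) / 924743054988222355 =-0.65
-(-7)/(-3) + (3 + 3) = 11/3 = 3.67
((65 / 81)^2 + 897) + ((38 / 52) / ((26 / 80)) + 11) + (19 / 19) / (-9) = 1009882576 / 1108809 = 910.78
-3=-3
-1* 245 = -245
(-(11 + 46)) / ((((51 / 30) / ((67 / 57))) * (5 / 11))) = -1474 / 17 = -86.71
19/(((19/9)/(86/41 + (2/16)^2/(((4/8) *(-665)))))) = 16470351/872480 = 18.88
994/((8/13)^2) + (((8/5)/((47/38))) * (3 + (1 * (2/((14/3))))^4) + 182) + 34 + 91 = 53005693747/18055520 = 2935.71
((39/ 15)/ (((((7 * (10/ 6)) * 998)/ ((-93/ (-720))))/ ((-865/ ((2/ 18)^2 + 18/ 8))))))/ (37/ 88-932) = 62119629/ 5247412256275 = 0.00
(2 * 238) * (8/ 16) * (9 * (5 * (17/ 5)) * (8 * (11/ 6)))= 534072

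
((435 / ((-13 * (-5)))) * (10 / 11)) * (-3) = -2610 / 143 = -18.25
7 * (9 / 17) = 3.71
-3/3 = -1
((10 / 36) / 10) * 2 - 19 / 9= -37 / 18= -2.06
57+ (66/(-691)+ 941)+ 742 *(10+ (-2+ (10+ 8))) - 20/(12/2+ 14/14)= 98128448/4837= 20287.05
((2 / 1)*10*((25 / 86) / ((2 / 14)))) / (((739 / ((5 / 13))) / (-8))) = -70000 / 413101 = -0.17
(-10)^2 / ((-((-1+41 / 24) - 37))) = 2400 / 871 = 2.76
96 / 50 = 48 / 25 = 1.92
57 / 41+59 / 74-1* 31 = -87417 / 3034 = -28.81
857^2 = 734449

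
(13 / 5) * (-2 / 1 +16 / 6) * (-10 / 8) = -13 / 6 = -2.17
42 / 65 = 0.65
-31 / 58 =-0.53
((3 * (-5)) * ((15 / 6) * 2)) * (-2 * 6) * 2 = 1800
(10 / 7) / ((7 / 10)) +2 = 198 / 49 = 4.04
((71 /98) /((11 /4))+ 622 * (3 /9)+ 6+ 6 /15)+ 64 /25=8754308 /40425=216.56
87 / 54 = 29 / 18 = 1.61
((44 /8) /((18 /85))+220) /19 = 8855 /684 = 12.95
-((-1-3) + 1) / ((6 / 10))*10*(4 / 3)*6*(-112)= -44800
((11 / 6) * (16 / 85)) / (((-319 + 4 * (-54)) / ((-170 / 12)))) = 44 / 4815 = 0.01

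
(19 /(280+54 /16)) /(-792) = -19 /224433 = -0.00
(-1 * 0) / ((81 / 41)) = 0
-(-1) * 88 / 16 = 11 / 2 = 5.50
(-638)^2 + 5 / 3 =1221137 / 3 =407045.67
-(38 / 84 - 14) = 13.55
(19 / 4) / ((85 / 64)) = 304 / 85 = 3.58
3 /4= 0.75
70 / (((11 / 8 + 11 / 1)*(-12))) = -140 / 297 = -0.47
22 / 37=0.59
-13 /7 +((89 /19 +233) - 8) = 30301 /133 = 227.83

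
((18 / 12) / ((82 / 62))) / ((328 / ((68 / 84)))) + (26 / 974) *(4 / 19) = 14666475 / 1742080816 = 0.01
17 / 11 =1.55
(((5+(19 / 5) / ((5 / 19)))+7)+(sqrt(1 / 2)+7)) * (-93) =-77748 / 25 - 93 * sqrt(2) / 2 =-3175.68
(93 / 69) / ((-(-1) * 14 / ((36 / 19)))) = 558 / 3059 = 0.18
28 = 28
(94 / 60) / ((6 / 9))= 2.35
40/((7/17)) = 680/7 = 97.14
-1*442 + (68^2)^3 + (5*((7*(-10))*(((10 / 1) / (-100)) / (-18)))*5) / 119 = 30253449547667 / 306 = 98867482181.92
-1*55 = -55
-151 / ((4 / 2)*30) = -151 / 60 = -2.52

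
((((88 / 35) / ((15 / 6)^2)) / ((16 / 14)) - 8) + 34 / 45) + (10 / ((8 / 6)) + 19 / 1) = 44117 / 2250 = 19.61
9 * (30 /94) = 135 /47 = 2.87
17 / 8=2.12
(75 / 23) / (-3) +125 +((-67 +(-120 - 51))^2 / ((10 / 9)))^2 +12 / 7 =10460651960694 / 4025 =2598919741.79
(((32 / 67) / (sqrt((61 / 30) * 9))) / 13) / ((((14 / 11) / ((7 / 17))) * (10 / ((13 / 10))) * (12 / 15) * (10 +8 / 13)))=143 * sqrt(1830) / 143821530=0.00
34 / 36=17 / 18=0.94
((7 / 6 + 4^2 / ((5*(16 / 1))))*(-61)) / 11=-2501 / 330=-7.58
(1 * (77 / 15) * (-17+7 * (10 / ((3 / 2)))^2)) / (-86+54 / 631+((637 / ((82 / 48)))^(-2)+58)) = -3339895390255424 / 61751923123575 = -54.09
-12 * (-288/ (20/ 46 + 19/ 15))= 1192320/ 587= 2031.21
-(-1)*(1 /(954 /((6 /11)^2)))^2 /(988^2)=1 /10036363392484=0.00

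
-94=-94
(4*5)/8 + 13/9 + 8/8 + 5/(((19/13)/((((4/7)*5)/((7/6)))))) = 223259/16758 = 13.32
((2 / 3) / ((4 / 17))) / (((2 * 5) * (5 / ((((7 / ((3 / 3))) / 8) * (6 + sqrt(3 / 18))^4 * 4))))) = 25823 * sqrt(6) / 900 + 5706407 / 21600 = 334.47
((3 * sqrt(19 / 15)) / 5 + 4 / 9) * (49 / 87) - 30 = -23294 / 783 + 49 * sqrt(285) / 2175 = -29.37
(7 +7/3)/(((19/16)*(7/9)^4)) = 21.48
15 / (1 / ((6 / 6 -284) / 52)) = -4245 / 52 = -81.63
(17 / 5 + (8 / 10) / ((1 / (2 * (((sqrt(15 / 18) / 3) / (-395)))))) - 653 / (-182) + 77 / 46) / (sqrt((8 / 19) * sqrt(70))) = sqrt(19) * 2^(1 / 4) * 35^(3 / 4) * (161123265 - 4186 * sqrt(30)) / 2604215250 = 4.61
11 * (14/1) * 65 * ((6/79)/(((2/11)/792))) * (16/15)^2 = 1488334848/395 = 3767936.32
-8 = -8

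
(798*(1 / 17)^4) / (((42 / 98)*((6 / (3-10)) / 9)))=-19551 / 83521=-0.23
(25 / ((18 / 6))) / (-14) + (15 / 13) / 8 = -985 / 2184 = -0.45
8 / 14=0.57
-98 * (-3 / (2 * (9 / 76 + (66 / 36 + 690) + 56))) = 33516 / 170533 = 0.20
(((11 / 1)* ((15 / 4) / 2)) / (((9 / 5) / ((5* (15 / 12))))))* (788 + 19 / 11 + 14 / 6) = 8168125 / 144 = 56723.09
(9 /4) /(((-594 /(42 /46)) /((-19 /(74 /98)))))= 6517 /74888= 0.09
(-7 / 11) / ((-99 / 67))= 0.43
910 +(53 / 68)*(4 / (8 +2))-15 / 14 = 540998 / 595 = 909.24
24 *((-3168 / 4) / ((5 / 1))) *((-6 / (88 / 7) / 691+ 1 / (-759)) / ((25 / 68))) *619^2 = 15806807413056 / 1986625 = 7956613.56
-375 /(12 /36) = -1125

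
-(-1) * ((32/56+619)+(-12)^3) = -7759/7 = -1108.43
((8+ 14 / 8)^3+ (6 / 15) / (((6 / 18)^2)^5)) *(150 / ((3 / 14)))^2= 48111060375 / 4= 12027765093.75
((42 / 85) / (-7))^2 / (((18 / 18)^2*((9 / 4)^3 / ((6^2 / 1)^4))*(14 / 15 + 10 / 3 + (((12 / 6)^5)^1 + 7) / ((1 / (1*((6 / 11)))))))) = 28.77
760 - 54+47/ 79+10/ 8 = 223679/ 316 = 707.84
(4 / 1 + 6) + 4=14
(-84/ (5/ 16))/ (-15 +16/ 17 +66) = -22848/ 4415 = -5.18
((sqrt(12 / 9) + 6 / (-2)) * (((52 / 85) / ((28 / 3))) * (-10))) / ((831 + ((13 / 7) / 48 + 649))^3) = 1268047872 / 2090672272929216869 -281788416 * sqrt(3) / 2090672272929216869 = 0.00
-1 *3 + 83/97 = -208/97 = -2.14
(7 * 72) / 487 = 504 / 487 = 1.03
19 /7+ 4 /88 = 425 /154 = 2.76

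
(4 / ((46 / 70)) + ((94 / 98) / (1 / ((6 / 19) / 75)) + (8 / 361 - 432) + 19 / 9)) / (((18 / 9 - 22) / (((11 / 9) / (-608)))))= -426719417003 / 10018200528000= -0.04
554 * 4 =2216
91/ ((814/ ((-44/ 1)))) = -182/ 37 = -4.92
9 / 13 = 0.69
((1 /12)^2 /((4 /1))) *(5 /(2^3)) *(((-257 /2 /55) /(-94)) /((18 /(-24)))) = -0.00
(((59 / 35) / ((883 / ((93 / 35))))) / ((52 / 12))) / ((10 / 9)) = 148149 / 140617750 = 0.00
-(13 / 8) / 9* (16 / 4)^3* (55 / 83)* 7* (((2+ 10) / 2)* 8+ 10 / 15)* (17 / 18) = -49689640 / 20169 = -2463.66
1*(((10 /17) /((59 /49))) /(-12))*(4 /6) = -245 /9027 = -0.03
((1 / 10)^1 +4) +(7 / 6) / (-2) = 211 / 60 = 3.52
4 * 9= 36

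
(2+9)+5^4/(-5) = -114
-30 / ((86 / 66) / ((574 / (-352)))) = 12915 / 344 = 37.54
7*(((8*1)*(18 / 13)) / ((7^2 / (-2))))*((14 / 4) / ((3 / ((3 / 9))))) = -16 / 13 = -1.23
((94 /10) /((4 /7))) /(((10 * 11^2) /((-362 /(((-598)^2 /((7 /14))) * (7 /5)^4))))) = -212675 /118733110496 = -0.00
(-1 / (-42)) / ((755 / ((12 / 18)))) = 1 / 47565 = 0.00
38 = 38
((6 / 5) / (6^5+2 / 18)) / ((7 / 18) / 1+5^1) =0.00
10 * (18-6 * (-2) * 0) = 180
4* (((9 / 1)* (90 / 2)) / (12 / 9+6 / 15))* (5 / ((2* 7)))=30375 / 91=333.79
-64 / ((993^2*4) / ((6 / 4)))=-8 / 328683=-0.00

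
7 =7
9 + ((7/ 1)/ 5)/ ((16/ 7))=769/ 80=9.61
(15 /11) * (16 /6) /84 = 10 /231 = 0.04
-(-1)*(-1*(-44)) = 44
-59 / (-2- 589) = 59 / 591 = 0.10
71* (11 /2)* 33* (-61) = -1572153 /2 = -786076.50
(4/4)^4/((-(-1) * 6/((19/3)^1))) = 19/18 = 1.06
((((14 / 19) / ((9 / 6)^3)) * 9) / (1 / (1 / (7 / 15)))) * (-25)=-2000 / 19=-105.26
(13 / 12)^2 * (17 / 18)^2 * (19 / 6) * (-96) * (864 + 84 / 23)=-1543229077 / 5589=-276119.00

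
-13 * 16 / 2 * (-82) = 8528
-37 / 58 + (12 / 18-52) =-9043 / 174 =-51.97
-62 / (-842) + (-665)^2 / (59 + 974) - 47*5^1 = 193.17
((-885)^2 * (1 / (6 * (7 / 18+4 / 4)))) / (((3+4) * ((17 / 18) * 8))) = 845883 / 476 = 1777.07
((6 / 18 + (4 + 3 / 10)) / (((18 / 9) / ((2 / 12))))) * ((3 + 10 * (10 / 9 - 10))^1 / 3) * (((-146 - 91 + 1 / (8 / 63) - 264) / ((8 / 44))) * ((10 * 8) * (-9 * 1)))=-1554220855 / 72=-21586400.76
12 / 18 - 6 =-16 / 3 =-5.33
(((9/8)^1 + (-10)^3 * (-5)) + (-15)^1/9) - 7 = 119819/24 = 4992.46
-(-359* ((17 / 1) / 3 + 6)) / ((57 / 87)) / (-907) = -364385 / 51699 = -7.05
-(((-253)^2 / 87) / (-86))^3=262254607552729 / 418844784168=626.14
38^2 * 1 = 1444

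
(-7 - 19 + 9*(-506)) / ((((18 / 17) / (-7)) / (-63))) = -1907570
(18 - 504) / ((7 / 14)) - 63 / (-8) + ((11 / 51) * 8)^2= -19999561 / 20808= -961.15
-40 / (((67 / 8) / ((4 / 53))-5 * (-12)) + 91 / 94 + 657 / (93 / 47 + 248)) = -706819840 / 3084651173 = -0.23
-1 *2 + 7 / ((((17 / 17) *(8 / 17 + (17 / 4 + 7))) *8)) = -3069 / 1594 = -1.93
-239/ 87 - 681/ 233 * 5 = -351922/ 20271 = -17.36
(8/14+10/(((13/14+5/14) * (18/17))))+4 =6757/567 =11.92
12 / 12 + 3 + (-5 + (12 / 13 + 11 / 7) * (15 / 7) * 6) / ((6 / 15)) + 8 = 101513 / 1274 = 79.68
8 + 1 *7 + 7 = 22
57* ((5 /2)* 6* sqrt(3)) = 855* sqrt(3) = 1480.90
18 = 18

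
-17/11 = -1.55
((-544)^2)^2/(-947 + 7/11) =-481679638528/5205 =-92541717.30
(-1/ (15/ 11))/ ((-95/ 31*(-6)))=-341/ 8550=-0.04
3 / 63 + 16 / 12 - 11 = -202 / 21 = -9.62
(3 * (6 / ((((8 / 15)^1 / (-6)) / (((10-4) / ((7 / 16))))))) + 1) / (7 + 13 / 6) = -116598 / 385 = -302.85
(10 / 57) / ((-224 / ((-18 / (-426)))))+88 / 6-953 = -425312735 / 453264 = -938.33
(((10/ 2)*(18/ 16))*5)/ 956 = 225/ 7648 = 0.03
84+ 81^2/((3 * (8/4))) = 2355/2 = 1177.50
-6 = -6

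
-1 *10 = -10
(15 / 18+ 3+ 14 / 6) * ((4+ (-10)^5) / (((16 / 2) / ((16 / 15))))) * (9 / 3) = -1233284 / 5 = -246656.80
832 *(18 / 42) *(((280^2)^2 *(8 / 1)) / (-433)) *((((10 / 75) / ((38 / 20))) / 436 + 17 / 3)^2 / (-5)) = 482990791430504448000 / 1857154753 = 260070298746.13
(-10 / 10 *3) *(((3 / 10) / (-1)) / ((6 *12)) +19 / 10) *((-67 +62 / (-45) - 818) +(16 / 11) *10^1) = 4958.55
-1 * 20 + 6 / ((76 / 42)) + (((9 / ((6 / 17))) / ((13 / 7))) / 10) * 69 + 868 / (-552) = 26070893 / 340860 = 76.49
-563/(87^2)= -563/7569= -0.07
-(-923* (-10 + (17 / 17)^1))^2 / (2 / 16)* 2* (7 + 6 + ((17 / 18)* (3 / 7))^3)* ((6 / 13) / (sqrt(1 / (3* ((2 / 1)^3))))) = -4567656915432* sqrt(6) / 343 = -32619325839.37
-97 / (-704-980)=97 / 1684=0.06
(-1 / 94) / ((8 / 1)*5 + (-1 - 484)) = 1 / 41830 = 0.00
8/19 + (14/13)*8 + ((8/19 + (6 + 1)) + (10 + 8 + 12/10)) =44037/1235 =35.66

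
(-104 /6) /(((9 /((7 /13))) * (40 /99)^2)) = -2541 /400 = -6.35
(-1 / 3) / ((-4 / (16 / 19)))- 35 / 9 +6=373 / 171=2.18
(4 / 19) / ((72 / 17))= 17 / 342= 0.05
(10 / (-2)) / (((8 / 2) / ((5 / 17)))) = -25 / 68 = -0.37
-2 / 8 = -1 / 4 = -0.25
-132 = -132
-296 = -296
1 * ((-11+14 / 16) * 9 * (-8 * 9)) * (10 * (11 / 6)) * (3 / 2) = 360855 / 2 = 180427.50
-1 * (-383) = 383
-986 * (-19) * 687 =12870258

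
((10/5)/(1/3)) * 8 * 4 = 192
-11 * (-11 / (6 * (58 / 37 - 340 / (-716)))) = 801383 / 81162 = 9.87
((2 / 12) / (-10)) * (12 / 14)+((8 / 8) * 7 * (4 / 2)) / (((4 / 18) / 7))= 30869 / 70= 440.99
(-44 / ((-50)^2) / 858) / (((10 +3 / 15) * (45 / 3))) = -1 / 7458750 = -0.00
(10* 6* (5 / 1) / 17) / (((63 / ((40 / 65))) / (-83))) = -66400 / 4641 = -14.31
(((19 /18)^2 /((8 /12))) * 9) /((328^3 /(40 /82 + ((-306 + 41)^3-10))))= -275441200415 /34722951168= -7.93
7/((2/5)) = 35/2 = 17.50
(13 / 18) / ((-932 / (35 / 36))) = -455 / 603936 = -0.00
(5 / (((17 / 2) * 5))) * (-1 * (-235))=470 / 17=27.65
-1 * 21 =-21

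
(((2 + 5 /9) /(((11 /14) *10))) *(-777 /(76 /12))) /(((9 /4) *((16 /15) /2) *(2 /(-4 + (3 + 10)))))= -125097 /836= -149.64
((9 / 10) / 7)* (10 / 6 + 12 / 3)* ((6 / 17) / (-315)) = -0.00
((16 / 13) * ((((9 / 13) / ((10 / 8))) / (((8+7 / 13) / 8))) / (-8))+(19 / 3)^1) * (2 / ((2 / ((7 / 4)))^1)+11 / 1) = 767023 / 9620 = 79.73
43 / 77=0.56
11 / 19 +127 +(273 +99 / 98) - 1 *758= -663637 / 1862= -356.41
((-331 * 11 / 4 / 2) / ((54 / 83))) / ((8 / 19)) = -5741857 / 3456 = -1661.42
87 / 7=12.43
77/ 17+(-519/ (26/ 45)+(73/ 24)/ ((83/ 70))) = -196161779/ 220116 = -891.17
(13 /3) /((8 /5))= 2.71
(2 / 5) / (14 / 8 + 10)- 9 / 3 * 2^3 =-5632 / 235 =-23.97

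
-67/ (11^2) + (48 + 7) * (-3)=-20032/ 121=-165.55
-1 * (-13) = 13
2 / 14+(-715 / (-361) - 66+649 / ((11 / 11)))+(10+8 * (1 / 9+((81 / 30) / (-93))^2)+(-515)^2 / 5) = 29309483678966 / 546400575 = 53641.02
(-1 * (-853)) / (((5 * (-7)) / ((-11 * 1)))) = 9383 / 35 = 268.09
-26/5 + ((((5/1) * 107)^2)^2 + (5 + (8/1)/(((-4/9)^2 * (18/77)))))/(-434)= -1638495061201/8680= -188766712.12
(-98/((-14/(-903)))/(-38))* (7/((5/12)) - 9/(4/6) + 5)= 524643/380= 1380.64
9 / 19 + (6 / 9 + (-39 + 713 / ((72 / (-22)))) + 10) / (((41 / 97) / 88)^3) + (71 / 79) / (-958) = -1981664723851962047635 / 891949529862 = -2221722931.07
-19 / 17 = -1.12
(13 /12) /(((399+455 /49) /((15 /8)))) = 455 /91456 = 0.00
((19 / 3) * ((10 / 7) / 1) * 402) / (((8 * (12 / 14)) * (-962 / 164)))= -260965 / 2886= -90.42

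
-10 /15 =-2 /3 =-0.67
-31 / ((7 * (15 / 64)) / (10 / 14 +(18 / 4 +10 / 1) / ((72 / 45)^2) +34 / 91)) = -2438057 / 19110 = -127.58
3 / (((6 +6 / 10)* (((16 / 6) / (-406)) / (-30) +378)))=45675 / 37983352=0.00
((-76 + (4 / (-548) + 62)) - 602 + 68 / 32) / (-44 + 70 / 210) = 2018445 / 143576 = 14.06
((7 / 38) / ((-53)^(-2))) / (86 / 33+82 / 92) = 14924217 / 100871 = 147.95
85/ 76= 1.12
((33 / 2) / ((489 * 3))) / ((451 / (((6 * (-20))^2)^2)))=34560000 / 6683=5171.33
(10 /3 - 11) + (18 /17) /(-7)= -2791 /357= -7.82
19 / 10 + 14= 159 / 10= 15.90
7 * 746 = 5222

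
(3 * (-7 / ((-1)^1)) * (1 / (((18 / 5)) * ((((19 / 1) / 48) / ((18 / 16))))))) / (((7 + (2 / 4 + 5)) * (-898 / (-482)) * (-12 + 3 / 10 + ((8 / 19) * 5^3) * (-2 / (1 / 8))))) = -60732 / 72838127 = -0.00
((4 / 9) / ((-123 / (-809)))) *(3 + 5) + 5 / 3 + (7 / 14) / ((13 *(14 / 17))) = 10113631 / 402948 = 25.10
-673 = -673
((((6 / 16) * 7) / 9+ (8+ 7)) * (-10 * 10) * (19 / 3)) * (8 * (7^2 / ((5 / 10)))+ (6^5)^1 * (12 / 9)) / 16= -121504525 / 18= -6750251.39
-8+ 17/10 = -63/10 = -6.30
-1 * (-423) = 423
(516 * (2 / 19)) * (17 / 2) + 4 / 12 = 26335 / 57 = 462.02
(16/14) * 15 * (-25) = -3000/7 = -428.57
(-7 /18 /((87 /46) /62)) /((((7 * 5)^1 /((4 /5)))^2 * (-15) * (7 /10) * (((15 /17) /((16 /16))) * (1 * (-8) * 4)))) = -24242 /1079071875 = -0.00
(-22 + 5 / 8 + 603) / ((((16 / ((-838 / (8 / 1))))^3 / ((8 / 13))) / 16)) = -342274954527 / 212992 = -1606985.03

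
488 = 488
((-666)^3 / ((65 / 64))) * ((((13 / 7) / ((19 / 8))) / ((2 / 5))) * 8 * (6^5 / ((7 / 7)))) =-4704450375057408 / 133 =-35371807331258.71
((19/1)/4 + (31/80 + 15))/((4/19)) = 30609/320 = 95.65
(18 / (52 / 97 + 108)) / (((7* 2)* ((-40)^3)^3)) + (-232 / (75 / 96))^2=1703647527555196518399127 / 19318964224000000000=88185.24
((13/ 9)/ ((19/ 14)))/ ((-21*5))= -26/ 2565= -0.01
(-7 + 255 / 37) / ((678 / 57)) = -38 / 4181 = -0.01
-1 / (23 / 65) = -65 / 23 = -2.83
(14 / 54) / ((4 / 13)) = 91 / 108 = 0.84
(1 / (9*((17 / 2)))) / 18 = 1 / 1377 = 0.00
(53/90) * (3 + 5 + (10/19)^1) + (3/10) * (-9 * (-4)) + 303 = 30288/95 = 318.82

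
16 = 16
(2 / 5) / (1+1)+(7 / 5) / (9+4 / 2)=18 / 55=0.33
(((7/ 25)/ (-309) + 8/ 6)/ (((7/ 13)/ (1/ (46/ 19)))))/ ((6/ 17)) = 14406769/ 4974900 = 2.90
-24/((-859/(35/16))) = 105/1718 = 0.06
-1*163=-163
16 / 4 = 4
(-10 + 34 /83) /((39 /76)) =-60496 /3237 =-18.69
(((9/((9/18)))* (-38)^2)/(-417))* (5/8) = -38.96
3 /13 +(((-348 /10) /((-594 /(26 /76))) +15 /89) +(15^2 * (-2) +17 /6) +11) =-4741621453 /10881585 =-435.75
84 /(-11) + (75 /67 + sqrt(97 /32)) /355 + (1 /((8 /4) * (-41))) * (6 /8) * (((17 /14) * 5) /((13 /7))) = -3419622729 /446244656 + sqrt(194) /2840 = -7.66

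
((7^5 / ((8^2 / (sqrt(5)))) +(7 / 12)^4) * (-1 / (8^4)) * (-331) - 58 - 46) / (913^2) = -8832409493 / 70798896267264 +5563117 * sqrt(5) / 218515111936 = -0.00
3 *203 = 609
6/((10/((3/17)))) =0.11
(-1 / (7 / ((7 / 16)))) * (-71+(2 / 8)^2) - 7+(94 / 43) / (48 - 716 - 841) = -42654823 / 16611072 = -2.57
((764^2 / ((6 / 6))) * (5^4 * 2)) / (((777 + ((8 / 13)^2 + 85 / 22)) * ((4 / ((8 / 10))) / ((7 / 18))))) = 1898909012000 / 26141931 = 72638.44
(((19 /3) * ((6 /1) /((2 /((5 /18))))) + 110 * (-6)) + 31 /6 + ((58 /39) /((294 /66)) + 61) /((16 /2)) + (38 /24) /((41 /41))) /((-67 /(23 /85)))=10081199 /3898440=2.59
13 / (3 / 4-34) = -52 / 133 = -0.39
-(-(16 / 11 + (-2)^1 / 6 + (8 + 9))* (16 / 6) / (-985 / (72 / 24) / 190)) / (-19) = 9568 / 6501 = 1.47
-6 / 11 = -0.55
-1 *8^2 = -64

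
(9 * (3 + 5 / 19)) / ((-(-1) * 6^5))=31 / 8208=0.00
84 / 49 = 12 / 7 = 1.71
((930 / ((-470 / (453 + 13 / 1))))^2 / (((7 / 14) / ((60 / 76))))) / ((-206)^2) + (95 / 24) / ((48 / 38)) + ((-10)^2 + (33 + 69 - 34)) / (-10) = 23043341197699 / 1282378576320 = 17.97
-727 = -727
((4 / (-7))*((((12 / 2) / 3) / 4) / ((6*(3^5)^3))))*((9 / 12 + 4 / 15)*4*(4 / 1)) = -244 / 4519905705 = -0.00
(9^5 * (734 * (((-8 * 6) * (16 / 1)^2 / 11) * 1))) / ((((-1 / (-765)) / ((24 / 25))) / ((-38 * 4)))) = 297259724035325952 / 55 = 5404722255187744.58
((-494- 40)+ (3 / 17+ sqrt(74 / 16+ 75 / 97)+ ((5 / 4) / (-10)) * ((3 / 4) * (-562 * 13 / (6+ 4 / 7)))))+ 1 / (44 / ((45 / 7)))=-413740323 / 963424+ sqrt(812666) / 388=-427.12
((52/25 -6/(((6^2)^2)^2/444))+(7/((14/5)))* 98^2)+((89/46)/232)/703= 6566416520114081/273463063200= 24012.08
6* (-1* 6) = -36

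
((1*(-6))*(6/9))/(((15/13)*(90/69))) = -598/225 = -2.66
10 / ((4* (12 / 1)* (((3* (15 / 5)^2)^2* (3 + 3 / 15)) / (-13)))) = -325 / 279936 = -0.00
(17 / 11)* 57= 969 / 11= 88.09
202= 202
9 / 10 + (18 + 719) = 7379 / 10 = 737.90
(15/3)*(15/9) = 25/3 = 8.33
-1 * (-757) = 757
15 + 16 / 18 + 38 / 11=19.34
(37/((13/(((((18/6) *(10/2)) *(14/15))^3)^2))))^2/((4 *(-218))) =-9701745755222528/18421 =-526667702905.52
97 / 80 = 1.21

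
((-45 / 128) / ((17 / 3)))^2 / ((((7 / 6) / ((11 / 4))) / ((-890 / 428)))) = -267634125 / 14185988096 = -0.02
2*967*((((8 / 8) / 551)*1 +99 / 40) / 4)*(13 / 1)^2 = 8921098147 / 44080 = 202384.26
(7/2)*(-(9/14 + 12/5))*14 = -1491/10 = -149.10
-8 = -8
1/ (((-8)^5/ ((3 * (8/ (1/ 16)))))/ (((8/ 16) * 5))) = -15/ 512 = -0.03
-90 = -90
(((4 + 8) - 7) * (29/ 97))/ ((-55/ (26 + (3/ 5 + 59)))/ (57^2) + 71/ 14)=1411430580/ 4788247957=0.29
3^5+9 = 252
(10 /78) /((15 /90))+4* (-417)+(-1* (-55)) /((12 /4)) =-64307 /39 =-1648.90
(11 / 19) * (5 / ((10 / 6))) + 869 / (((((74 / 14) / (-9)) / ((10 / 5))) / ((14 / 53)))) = -29060691 / 37259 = -779.96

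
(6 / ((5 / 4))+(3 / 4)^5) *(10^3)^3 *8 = 40298437500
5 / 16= 0.31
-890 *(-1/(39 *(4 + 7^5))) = 890/655629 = 0.00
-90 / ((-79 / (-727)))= -65430 / 79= -828.23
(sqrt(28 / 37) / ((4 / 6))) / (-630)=-sqrt(259) / 7770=-0.00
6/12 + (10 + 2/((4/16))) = 37/2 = 18.50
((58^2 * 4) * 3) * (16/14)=322944/7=46134.86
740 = 740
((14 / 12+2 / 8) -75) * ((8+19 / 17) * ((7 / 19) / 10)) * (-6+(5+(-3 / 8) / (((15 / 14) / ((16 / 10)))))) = 2490943 / 64600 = 38.56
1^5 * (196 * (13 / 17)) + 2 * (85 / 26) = 34569 / 221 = 156.42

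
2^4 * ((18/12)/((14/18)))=216/7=30.86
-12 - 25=-37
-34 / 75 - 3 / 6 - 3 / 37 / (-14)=-18406 / 19425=-0.95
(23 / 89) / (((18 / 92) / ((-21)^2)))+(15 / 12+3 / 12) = 103951 / 178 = 583.99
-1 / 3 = -0.33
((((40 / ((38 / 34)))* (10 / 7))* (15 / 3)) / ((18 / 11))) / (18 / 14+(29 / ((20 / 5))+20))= 44000 / 8037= 5.47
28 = 28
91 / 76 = 1.20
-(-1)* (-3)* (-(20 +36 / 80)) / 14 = 1227 / 280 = 4.38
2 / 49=0.04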